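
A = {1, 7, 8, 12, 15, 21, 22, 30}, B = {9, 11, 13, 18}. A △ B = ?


A △ B = (A \ B) ∪ (B \ A) = elements in exactly one of A or B
A \ B = {1, 7, 8, 12, 15, 21, 22, 30}
B \ A = {9, 11, 13, 18}
A △ B = {1, 7, 8, 9, 11, 12, 13, 15, 18, 21, 22, 30}

A △ B = {1, 7, 8, 9, 11, 12, 13, 15, 18, 21, 22, 30}


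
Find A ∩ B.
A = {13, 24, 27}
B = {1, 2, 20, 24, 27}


A ∩ B = elements in both A and B
A = {13, 24, 27}
B = {1, 2, 20, 24, 27}
A ∩ B = {24, 27}

A ∩ B = {24, 27}


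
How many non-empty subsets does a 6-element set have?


Total subsets = 2^n = 2^6 = 64
Non-empty subsets exclude the empty set: 2^n - 1
= 64 - 1
= 63

Number of non-empty subsets = 63


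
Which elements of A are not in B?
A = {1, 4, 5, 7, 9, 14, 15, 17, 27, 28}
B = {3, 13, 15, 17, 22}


A \ B = elements in A but not in B
A = {1, 4, 5, 7, 9, 14, 15, 17, 27, 28}
B = {3, 13, 15, 17, 22}
Remove from A any elements in B
A \ B = {1, 4, 5, 7, 9, 14, 27, 28}

A \ B = {1, 4, 5, 7, 9, 14, 27, 28}


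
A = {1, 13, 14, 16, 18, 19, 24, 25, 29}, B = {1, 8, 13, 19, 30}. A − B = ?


A \ B = elements in A but not in B
A = {1, 13, 14, 16, 18, 19, 24, 25, 29}
B = {1, 8, 13, 19, 30}
Remove from A any elements in B
A \ B = {14, 16, 18, 24, 25, 29}

A \ B = {14, 16, 18, 24, 25, 29}


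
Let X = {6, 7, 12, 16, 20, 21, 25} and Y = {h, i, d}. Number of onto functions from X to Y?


n = |X| = 7, k = |Y| = 3. Surjections via inclusion-exclusion:
S(n,k) = Σ(-1)^i × C(k,i) × (k-i)^n, i=0 to k
i=0: (-1)^0×C(3,0)×3^7 = 2187
i=1: (-1)^1×C(3,1)×2^7 = -384
i=2: (-1)^2×C(3,2)×1^7 = 3
i=3: (-1)^3×C(3,3)×0^7 = 0
Total = 1806

Number of surjections = 1806


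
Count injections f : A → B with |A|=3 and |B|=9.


An injection sends each of |A| = 3 inputs to a distinct output in B.
# injections = |B|·(|B|-1)·…·(|B|-|A|+1) = 9! / (9 - 3)!
= 9 × 8 × 7
= 504

Number of injections = 504


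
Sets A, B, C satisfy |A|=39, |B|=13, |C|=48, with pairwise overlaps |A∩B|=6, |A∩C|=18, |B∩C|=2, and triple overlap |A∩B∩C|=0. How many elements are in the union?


|A∪B∪C| = |A|+|B|+|C| - |A∩B|-|A∩C|-|B∩C| + |A∩B∩C|
= 39+13+48 - 6-18-2 + 0
= 100 - 26 + 0
= 74

|A ∪ B ∪ C| = 74


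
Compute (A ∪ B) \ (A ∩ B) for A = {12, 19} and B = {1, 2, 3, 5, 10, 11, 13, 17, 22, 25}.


A △ B = (A \ B) ∪ (B \ A) = elements in exactly one of A or B
A \ B = {12, 19}
B \ A = {1, 2, 3, 5, 10, 11, 13, 17, 22, 25}
A △ B = {1, 2, 3, 5, 10, 11, 12, 13, 17, 19, 22, 25}

A △ B = {1, 2, 3, 5, 10, 11, 12, 13, 17, 19, 22, 25}


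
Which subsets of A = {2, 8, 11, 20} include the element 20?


A subset of A contains 20 iff the remaining 3 elements form any subset of A \ {20}.
Count: 2^(n-1) = 2^3 = 8
Subsets containing 20: {20}, {2, 20}, {8, 20}, {11, 20}, {2, 8, 20}, {2, 11, 20}, {8, 11, 20}, {2, 8, 11, 20}

Subsets containing 20 (8 total): {20}, {2, 20}, {8, 20}, {11, 20}, {2, 8, 20}, {2, 11, 20}, {8, 11, 20}, {2, 8, 11, 20}


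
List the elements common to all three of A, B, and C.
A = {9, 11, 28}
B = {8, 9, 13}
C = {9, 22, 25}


A ∩ B = {9}
(A ∩ B) ∩ C = {9}

A ∩ B ∩ C = {9}


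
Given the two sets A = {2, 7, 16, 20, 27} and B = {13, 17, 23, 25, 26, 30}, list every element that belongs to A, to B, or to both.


A ∪ B = all elements in A or B (or both)
A = {2, 7, 16, 20, 27}
B = {13, 17, 23, 25, 26, 30}
A ∪ B = {2, 7, 13, 16, 17, 20, 23, 25, 26, 27, 30}

A ∪ B = {2, 7, 13, 16, 17, 20, 23, 25, 26, 27, 30}


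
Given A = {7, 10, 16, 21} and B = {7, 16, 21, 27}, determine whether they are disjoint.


Disjoint means A ∩ B = ∅.
A ∩ B = {7, 16, 21}
A ∩ B ≠ ∅, so A and B are NOT disjoint.

No, A and B are not disjoint (A ∩ B = {7, 16, 21})


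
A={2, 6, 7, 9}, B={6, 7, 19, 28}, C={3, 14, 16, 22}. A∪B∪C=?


A ∪ B = {2, 6, 7, 9, 19, 28}
(A ∪ B) ∪ C = {2, 3, 6, 7, 9, 14, 16, 19, 22, 28}

A ∪ B ∪ C = {2, 3, 6, 7, 9, 14, 16, 19, 22, 28}


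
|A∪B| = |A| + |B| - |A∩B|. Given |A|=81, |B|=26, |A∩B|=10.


|A ∪ B| = |A| + |B| - |A ∩ B|
= 81 + 26 - 10
= 97

|A ∪ B| = 97


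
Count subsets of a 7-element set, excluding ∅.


Total subsets = 2^n = 2^7 = 128
Non-empty subsets exclude the empty set: 2^n - 1
= 128 - 1
= 127

Number of non-empty subsets = 127


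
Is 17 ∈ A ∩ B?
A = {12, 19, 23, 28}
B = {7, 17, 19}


A = {12, 19, 23, 28}, B = {7, 17, 19}
A ∩ B = elements in both A and B
A ∩ B = {19}
Checking if 17 ∈ A ∩ B
17 is not in A ∩ B → False

17 ∉ A ∩ B


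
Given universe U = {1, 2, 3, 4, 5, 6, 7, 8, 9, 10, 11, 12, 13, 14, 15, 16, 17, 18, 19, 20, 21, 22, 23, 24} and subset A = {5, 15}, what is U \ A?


Aᶜ = U \ A = elements in U but not in A
U = {1, 2, 3, 4, 5, 6, 7, 8, 9, 10, 11, 12, 13, 14, 15, 16, 17, 18, 19, 20, 21, 22, 23, 24}
A = {5, 15}
Aᶜ = {1, 2, 3, 4, 6, 7, 8, 9, 10, 11, 12, 13, 14, 16, 17, 18, 19, 20, 21, 22, 23, 24}

Aᶜ = {1, 2, 3, 4, 6, 7, 8, 9, 10, 11, 12, 13, 14, 16, 17, 18, 19, 20, 21, 22, 23, 24}


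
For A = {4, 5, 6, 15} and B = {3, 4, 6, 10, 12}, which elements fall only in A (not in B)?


A = {4, 5, 6, 15}
B = {3, 4, 6, 10, 12}
Region: only in A (not in B)
Elements: {5, 15}

Elements only in A (not in B): {5, 15}


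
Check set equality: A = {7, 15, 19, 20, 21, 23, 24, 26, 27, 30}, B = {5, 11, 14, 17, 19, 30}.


Two sets are equal iff they have exactly the same elements.
A = {7, 15, 19, 20, 21, 23, 24, 26, 27, 30}
B = {5, 11, 14, 17, 19, 30}
Differences: {5, 7, 11, 14, 15, 17, 20, 21, 23, 24, 26, 27}
A ≠ B

No, A ≠ B


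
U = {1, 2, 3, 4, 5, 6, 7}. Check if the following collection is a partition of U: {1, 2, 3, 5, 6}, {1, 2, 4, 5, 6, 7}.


A partition requires: (1) non-empty parts, (2) pairwise disjoint, (3) union = U
Parts: {1, 2, 3, 5, 6}, {1, 2, 4, 5, 6, 7}
Union of parts: {1, 2, 3, 4, 5, 6, 7}
U = {1, 2, 3, 4, 5, 6, 7}
All non-empty? True
Pairwise disjoint? False
Covers U? True

No, not a valid partition


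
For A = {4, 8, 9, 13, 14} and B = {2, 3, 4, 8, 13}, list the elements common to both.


A ∩ B = elements in both A and B
A = {4, 8, 9, 13, 14}
B = {2, 3, 4, 8, 13}
A ∩ B = {4, 8, 13}

A ∩ B = {4, 8, 13}


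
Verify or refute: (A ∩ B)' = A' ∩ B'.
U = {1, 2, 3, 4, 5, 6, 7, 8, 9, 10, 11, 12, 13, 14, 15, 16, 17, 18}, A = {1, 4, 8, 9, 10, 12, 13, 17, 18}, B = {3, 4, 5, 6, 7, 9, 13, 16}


LHS: A ∩ B = {4, 9, 13}
(A ∩ B)' = U \ (A ∩ B) = {1, 2, 3, 5, 6, 7, 8, 10, 11, 12, 14, 15, 16, 17, 18}
A' = {2, 3, 5, 6, 7, 11, 14, 15, 16}, B' = {1, 2, 8, 10, 11, 12, 14, 15, 17, 18}
Claimed RHS: A' ∩ B' = {2, 11, 14, 15}
Identity is INVALID: LHS = {1, 2, 3, 5, 6, 7, 8, 10, 11, 12, 14, 15, 16, 17, 18} but the RHS claimed here equals {2, 11, 14, 15}. The correct form is (A ∩ B)' = A' ∪ B'.

Identity is invalid: (A ∩ B)' = {1, 2, 3, 5, 6, 7, 8, 10, 11, 12, 14, 15, 16, 17, 18} but A' ∩ B' = {2, 11, 14, 15}. The correct De Morgan law is (A ∩ B)' = A' ∪ B'.


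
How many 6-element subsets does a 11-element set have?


C(n,k) = n! / (k!(n-k)!)
C(11,6) = 11! / (6!5!)
= 462

C(11,6) = 462


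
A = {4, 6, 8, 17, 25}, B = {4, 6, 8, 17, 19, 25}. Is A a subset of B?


A ⊆ B means every element of A is in B.
All elements of A are in B.
So A ⊆ B.

Yes, A ⊆ B


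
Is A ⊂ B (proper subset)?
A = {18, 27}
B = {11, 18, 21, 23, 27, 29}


A ⊂ B requires: A ⊆ B AND A ≠ B.
A ⊆ B? Yes
A = B? No
A ⊂ B: Yes (A is a proper subset of B)

Yes, A ⊂ B


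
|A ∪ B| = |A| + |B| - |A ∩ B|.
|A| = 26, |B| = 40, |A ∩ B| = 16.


|A ∪ B| = |A| + |B| - |A ∩ B|
= 26 + 40 - 16
= 50

|A ∪ B| = 50


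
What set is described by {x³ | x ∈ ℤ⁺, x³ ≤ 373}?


Checking each candidate:
Condition: positive perfect cubes ≤ 373
Result = {1, 8, 27, 64, 125, 216, 343}

{1, 8, 27, 64, 125, 216, 343}


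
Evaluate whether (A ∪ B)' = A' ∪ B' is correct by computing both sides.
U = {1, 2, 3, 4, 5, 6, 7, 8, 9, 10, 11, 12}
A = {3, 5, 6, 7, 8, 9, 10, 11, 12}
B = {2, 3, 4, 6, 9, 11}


LHS: A ∪ B = {2, 3, 4, 5, 6, 7, 8, 9, 10, 11, 12}
(A ∪ B)' = U \ (A ∪ B) = {1}
A' = {1, 2, 4}, B' = {1, 5, 7, 8, 10, 12}
Claimed RHS: A' ∪ B' = {1, 2, 4, 5, 7, 8, 10, 12}
Identity is INVALID: LHS = {1} but the RHS claimed here equals {1, 2, 4, 5, 7, 8, 10, 12}. The correct form is (A ∪ B)' = A' ∩ B'.

Identity is invalid: (A ∪ B)' = {1} but A' ∪ B' = {1, 2, 4, 5, 7, 8, 10, 12}. The correct De Morgan law is (A ∪ B)' = A' ∩ B'.


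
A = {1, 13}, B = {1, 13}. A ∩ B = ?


A ∩ B = elements in both A and B
A = {1, 13}
B = {1, 13}
A ∩ B = {1, 13}

A ∩ B = {1, 13}


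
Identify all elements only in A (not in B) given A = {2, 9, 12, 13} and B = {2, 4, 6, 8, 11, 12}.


A = {2, 9, 12, 13}
B = {2, 4, 6, 8, 11, 12}
Region: only in A (not in B)
Elements: {9, 13}

Elements only in A (not in B): {9, 13}


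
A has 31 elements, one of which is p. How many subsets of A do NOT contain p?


Subsets of A avoiding p are subsets of A \ {p}, which has 30 elements.
Count = 2^(n-1) = 2^30
= 1073741824

Number of subsets avoiding p = 1073741824


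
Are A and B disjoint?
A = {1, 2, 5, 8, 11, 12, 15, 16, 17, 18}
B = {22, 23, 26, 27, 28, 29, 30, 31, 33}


Disjoint means A ∩ B = ∅.
A ∩ B = ∅
A ∩ B = ∅, so A and B are disjoint.

Yes, A and B are disjoint


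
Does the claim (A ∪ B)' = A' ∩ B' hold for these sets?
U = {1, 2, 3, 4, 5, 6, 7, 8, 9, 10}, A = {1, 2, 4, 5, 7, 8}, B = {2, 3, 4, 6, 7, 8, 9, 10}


LHS: A ∪ B = {1, 2, 3, 4, 5, 6, 7, 8, 9, 10}
(A ∪ B)' = U \ (A ∪ B) = ∅
A' = {3, 6, 9, 10}, B' = {1, 5}
Claimed RHS: A' ∩ B' = ∅
Identity is VALID: LHS = RHS = ∅ ✓

Identity is valid. (A ∪ B)' = A' ∩ B' = ∅


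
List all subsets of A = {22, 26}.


|A| = 2, so |P(A)| = 2^2 = 4
Enumerate subsets by cardinality (0 to 2):
∅, {22}, {26}, {22, 26}

P(A) has 4 subsets: ∅, {22}, {26}, {22, 26}


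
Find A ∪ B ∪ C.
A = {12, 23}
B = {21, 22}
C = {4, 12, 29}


A ∪ B = {12, 21, 22, 23}
(A ∪ B) ∪ C = {4, 12, 21, 22, 23, 29}

A ∪ B ∪ C = {4, 12, 21, 22, 23, 29}


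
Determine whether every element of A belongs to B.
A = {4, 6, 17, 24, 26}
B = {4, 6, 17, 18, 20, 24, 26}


A ⊆ B means every element of A is in B.
All elements of A are in B.
So A ⊆ B.

Yes, A ⊆ B


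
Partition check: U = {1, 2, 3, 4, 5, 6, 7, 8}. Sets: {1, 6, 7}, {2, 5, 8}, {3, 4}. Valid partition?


A partition requires: (1) non-empty parts, (2) pairwise disjoint, (3) union = U
Parts: {1, 6, 7}, {2, 5, 8}, {3, 4}
Union of parts: {1, 2, 3, 4, 5, 6, 7, 8}
U = {1, 2, 3, 4, 5, 6, 7, 8}
All non-empty? True
Pairwise disjoint? True
Covers U? True

Yes, valid partition


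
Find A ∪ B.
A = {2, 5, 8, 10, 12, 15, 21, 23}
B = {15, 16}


A ∪ B = all elements in A or B (or both)
A = {2, 5, 8, 10, 12, 15, 21, 23}
B = {15, 16}
A ∪ B = {2, 5, 8, 10, 12, 15, 16, 21, 23}

A ∪ B = {2, 5, 8, 10, 12, 15, 16, 21, 23}


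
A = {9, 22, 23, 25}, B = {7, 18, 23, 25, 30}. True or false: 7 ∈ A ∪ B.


A = {9, 22, 23, 25}, B = {7, 18, 23, 25, 30}
A ∪ B = all elements in A or B
A ∪ B = {7, 9, 18, 22, 23, 25, 30}
Checking if 7 ∈ A ∪ B
7 is in A ∪ B → True

7 ∈ A ∪ B


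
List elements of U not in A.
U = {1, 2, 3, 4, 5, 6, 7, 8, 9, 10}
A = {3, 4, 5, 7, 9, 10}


Aᶜ = U \ A = elements in U but not in A
U = {1, 2, 3, 4, 5, 6, 7, 8, 9, 10}
A = {3, 4, 5, 7, 9, 10}
Aᶜ = {1, 2, 6, 8}

Aᶜ = {1, 2, 6, 8}


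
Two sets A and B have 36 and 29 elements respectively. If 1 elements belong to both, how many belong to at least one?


|A ∪ B| = |A| + |B| - |A ∩ B|
= 36 + 29 - 1
= 64

|A ∪ B| = 64


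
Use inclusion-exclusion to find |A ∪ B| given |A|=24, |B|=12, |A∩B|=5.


|A ∪ B| = |A| + |B| - |A ∩ B|
= 24 + 12 - 5
= 31

|A ∪ B| = 31


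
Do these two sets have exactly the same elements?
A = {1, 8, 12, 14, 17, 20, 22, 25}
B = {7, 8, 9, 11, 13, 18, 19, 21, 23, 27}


Two sets are equal iff they have exactly the same elements.
A = {1, 8, 12, 14, 17, 20, 22, 25}
B = {7, 8, 9, 11, 13, 18, 19, 21, 23, 27}
Differences: {1, 7, 9, 11, 12, 13, 14, 17, 18, 19, 20, 21, 22, 23, 25, 27}
A ≠ B

No, A ≠ B


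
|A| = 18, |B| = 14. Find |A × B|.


|A × B| = |A| × |B|
= 18 × 14
= 252

|A × B| = 252


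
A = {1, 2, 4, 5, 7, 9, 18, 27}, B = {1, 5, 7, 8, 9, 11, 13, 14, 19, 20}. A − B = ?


A \ B = elements in A but not in B
A = {1, 2, 4, 5, 7, 9, 18, 27}
B = {1, 5, 7, 8, 9, 11, 13, 14, 19, 20}
Remove from A any elements in B
A \ B = {2, 4, 18, 27}

A \ B = {2, 4, 18, 27}


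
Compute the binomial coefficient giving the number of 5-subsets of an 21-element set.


C(n,k) = n! / (k!(n-k)!)
C(21,5) = 21! / (5!16!)
= 20349

C(21,5) = 20349


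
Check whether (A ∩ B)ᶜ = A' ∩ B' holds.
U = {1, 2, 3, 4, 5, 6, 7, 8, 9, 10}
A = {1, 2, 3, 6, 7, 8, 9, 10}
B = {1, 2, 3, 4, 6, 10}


LHS: A ∩ B = {1, 2, 3, 6, 10}
(A ∩ B)' = U \ (A ∩ B) = {4, 5, 7, 8, 9}
A' = {4, 5}, B' = {5, 7, 8, 9}
Claimed RHS: A' ∩ B' = {5}
Identity is INVALID: LHS = {4, 5, 7, 8, 9} but the RHS claimed here equals {5}. The correct form is (A ∩ B)' = A' ∪ B'.

Identity is invalid: (A ∩ B)' = {4, 5, 7, 8, 9} but A' ∩ B' = {5}. The correct De Morgan law is (A ∩ B)' = A' ∪ B'.


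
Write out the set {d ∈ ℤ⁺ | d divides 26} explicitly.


Checking each candidate:
Condition: positive divisors of 26
Result = {1, 2, 13, 26}

{1, 2, 13, 26}


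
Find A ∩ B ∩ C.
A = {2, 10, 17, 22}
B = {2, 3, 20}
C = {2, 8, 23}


A ∩ B = {2}
(A ∩ B) ∩ C = {2}

A ∩ B ∩ C = {2}


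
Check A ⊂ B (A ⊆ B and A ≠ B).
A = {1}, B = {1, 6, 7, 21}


A ⊂ B requires: A ⊆ B AND A ≠ B.
A ⊆ B? Yes
A = B? No
A ⊂ B: Yes (A is a proper subset of B)

Yes, A ⊂ B


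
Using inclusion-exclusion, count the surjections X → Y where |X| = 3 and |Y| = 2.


n = |X| = 3, k = |Y| = 2. Surjections via inclusion-exclusion:
S(n,k) = Σ(-1)^i × C(k,i) × (k-i)^n, i=0 to k
i=0: (-1)^0×C(2,0)×2^3 = 8
i=1: (-1)^1×C(2,1)×1^3 = -2
i=2: (-1)^2×C(2,2)×0^3 = 0
Total = 6

Number of surjections = 6


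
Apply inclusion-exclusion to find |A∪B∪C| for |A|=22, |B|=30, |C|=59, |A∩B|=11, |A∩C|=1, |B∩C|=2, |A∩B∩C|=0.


|A∪B∪C| = |A|+|B|+|C| - |A∩B|-|A∩C|-|B∩C| + |A∩B∩C|
= 22+30+59 - 11-1-2 + 0
= 111 - 14 + 0
= 97

|A ∪ B ∪ C| = 97


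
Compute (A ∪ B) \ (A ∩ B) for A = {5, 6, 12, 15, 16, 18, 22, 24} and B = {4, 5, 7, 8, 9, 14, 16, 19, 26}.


A △ B = (A \ B) ∪ (B \ A) = elements in exactly one of A or B
A \ B = {6, 12, 15, 18, 22, 24}
B \ A = {4, 7, 8, 9, 14, 19, 26}
A △ B = {4, 6, 7, 8, 9, 12, 14, 15, 18, 19, 22, 24, 26}

A △ B = {4, 6, 7, 8, 9, 12, 14, 15, 18, 19, 22, 24, 26}


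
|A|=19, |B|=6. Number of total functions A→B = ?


Each of |A| = 19 inputs maps to any of |B| = 6 outputs.
# functions = |B|^|A| = 6^19
= 609359740010496

Number of functions = 609359740010496


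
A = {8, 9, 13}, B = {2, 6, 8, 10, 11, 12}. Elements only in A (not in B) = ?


A = {8, 9, 13}
B = {2, 6, 8, 10, 11, 12}
Region: only in A (not in B)
Elements: {9, 13}

Elements only in A (not in B): {9, 13}


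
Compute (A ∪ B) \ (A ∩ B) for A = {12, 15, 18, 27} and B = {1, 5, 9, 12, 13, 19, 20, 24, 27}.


A △ B = (A \ B) ∪ (B \ A) = elements in exactly one of A or B
A \ B = {15, 18}
B \ A = {1, 5, 9, 13, 19, 20, 24}
A △ B = {1, 5, 9, 13, 15, 18, 19, 20, 24}

A △ B = {1, 5, 9, 13, 15, 18, 19, 20, 24}


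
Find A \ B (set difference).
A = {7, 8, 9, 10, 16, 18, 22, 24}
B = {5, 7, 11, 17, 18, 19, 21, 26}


A \ B = elements in A but not in B
A = {7, 8, 9, 10, 16, 18, 22, 24}
B = {5, 7, 11, 17, 18, 19, 21, 26}
Remove from A any elements in B
A \ B = {8, 9, 10, 16, 22, 24}

A \ B = {8, 9, 10, 16, 22, 24}


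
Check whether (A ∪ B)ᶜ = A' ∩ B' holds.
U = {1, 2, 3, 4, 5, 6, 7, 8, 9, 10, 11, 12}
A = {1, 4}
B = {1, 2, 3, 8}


LHS: A ∪ B = {1, 2, 3, 4, 8}
(A ∪ B)' = U \ (A ∪ B) = {5, 6, 7, 9, 10, 11, 12}
A' = {2, 3, 5, 6, 7, 8, 9, 10, 11, 12}, B' = {4, 5, 6, 7, 9, 10, 11, 12}
Claimed RHS: A' ∩ B' = {5, 6, 7, 9, 10, 11, 12}
Identity is VALID: LHS = RHS = {5, 6, 7, 9, 10, 11, 12} ✓

Identity is valid. (A ∪ B)' = A' ∩ B' = {5, 6, 7, 9, 10, 11, 12}


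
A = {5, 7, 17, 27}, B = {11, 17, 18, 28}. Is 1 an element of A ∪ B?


A = {5, 7, 17, 27}, B = {11, 17, 18, 28}
A ∪ B = all elements in A or B
A ∪ B = {5, 7, 11, 17, 18, 27, 28}
Checking if 1 ∈ A ∪ B
1 is not in A ∪ B → False

1 ∉ A ∪ B


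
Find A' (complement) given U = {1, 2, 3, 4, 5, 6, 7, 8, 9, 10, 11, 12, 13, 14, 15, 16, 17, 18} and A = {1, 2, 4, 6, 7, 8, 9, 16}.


Aᶜ = U \ A = elements in U but not in A
U = {1, 2, 3, 4, 5, 6, 7, 8, 9, 10, 11, 12, 13, 14, 15, 16, 17, 18}
A = {1, 2, 4, 6, 7, 8, 9, 16}
Aᶜ = {3, 5, 10, 11, 12, 13, 14, 15, 17, 18}

Aᶜ = {3, 5, 10, 11, 12, 13, 14, 15, 17, 18}


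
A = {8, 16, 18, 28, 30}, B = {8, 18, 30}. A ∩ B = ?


A ∩ B = elements in both A and B
A = {8, 16, 18, 28, 30}
B = {8, 18, 30}
A ∩ B = {8, 18, 30}

A ∩ B = {8, 18, 30}


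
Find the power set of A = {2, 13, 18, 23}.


|A| = 4, so |P(A)| = 2^4 = 16
Enumerate subsets by cardinality (0 to 4):
∅, {2}, {13}, {18}, {23}, {2, 13}, {2, 18}, {2, 23}, {13, 18}, {13, 23}, {18, 23}, {2, 13, 18}, {2, 13, 23}, {2, 18, 23}, {13, 18, 23}, {2, 13, 18, 23}

P(A) has 16 subsets: ∅, {2}, {13}, {18}, {23}, {2, 13}, {2, 18}, {2, 23}, {13, 18}, {13, 23}, {18, 23}, {2, 13, 18}, {2, 13, 23}, {2, 18, 23}, {13, 18, 23}, {2, 13, 18, 23}


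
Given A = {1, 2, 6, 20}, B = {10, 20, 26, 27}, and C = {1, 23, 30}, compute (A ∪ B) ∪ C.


A ∪ B = {1, 2, 6, 10, 20, 26, 27}
(A ∪ B) ∪ C = {1, 2, 6, 10, 20, 23, 26, 27, 30}

A ∪ B ∪ C = {1, 2, 6, 10, 20, 23, 26, 27, 30}


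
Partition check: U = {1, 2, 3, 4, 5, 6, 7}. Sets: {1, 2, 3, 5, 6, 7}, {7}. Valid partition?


A partition requires: (1) non-empty parts, (2) pairwise disjoint, (3) union = U
Parts: {1, 2, 3, 5, 6, 7}, {7}
Union of parts: {1, 2, 3, 5, 6, 7}
U = {1, 2, 3, 4, 5, 6, 7}
All non-empty? True
Pairwise disjoint? False
Covers U? False

No, not a valid partition


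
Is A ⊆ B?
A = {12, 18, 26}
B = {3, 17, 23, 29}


A ⊆ B means every element of A is in B.
Elements in A not in B: {12, 18, 26}
So A ⊄ B.

No, A ⊄ B


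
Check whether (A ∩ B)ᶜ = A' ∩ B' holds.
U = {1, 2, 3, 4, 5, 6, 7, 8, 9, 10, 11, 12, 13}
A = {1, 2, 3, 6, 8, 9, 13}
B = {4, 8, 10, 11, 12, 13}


LHS: A ∩ B = {8, 13}
(A ∩ B)' = U \ (A ∩ B) = {1, 2, 3, 4, 5, 6, 7, 9, 10, 11, 12}
A' = {4, 5, 7, 10, 11, 12}, B' = {1, 2, 3, 5, 6, 7, 9}
Claimed RHS: A' ∩ B' = {5, 7}
Identity is INVALID: LHS = {1, 2, 3, 4, 5, 6, 7, 9, 10, 11, 12} but the RHS claimed here equals {5, 7}. The correct form is (A ∩ B)' = A' ∪ B'.

Identity is invalid: (A ∩ B)' = {1, 2, 3, 4, 5, 6, 7, 9, 10, 11, 12} but A' ∩ B' = {5, 7}. The correct De Morgan law is (A ∩ B)' = A' ∪ B'.


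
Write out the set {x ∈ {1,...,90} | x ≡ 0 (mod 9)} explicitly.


Checking each candidate:
Condition: x in {1,...,90} with x ≡ 0 (mod 9)
Result = {9, 18, 27, 36, 45, 54, 63, 72, 81, 90}

{9, 18, 27, 36, 45, 54, 63, 72, 81, 90}


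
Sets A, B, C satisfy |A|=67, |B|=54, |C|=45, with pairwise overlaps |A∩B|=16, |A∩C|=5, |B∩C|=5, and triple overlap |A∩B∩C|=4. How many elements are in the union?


|A∪B∪C| = |A|+|B|+|C| - |A∩B|-|A∩C|-|B∩C| + |A∩B∩C|
= 67+54+45 - 16-5-5 + 4
= 166 - 26 + 4
= 144

|A ∪ B ∪ C| = 144


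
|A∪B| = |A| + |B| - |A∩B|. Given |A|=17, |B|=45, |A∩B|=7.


|A ∪ B| = |A| + |B| - |A ∩ B|
= 17 + 45 - 7
= 55

|A ∪ B| = 55


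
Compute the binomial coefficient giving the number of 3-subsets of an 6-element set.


C(n,k) = n! / (k!(n-k)!)
C(6,3) = 6! / (3!3!)
= 20

C(6,3) = 20


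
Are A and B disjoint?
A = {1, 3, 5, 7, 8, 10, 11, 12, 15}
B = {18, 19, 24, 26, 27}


Disjoint means A ∩ B = ∅.
A ∩ B = ∅
A ∩ B = ∅, so A and B are disjoint.

Yes, A and B are disjoint


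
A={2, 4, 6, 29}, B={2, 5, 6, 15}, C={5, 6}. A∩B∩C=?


A ∩ B = {2, 6}
(A ∩ B) ∩ C = {6}

A ∩ B ∩ C = {6}


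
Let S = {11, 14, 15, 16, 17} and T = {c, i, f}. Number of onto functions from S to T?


n = |S| = 5, k = |T| = 3. Surjections via inclusion-exclusion:
S(n,k) = Σ(-1)^i × C(k,i) × (k-i)^n, i=0 to k
i=0: (-1)^0×C(3,0)×3^5 = 243
i=1: (-1)^1×C(3,1)×2^5 = -96
i=2: (-1)^2×C(3,2)×1^5 = 3
i=3: (-1)^3×C(3,3)×0^5 = 0
Total = 150

Number of surjections = 150


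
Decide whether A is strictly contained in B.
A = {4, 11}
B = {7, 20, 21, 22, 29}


A ⊂ B requires: A ⊆ B AND A ≠ B.
A ⊆ B? No
A ⊄ B, so A is not a proper subset.

No, A is not a proper subset of B


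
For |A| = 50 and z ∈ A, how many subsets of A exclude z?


Subsets of A avoiding z are subsets of A \ {z}, which has 49 elements.
Count = 2^(n-1) = 2^49
= 562949953421312

Number of subsets avoiding z = 562949953421312


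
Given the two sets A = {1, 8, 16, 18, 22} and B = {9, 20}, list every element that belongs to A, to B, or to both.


A ∪ B = all elements in A or B (or both)
A = {1, 8, 16, 18, 22}
B = {9, 20}
A ∪ B = {1, 8, 9, 16, 18, 20, 22}

A ∪ B = {1, 8, 9, 16, 18, 20, 22}


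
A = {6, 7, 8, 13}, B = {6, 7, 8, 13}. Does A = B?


Two sets are equal iff they have exactly the same elements.
A = {6, 7, 8, 13}
B = {6, 7, 8, 13}
Same elements → A = B

Yes, A = B


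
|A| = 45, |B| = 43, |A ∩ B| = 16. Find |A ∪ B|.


|A ∪ B| = |A| + |B| - |A ∩ B|
= 45 + 43 - 16
= 72

|A ∪ B| = 72


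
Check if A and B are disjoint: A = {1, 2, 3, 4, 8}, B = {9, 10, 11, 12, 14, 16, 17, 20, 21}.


Disjoint means A ∩ B = ∅.
A ∩ B = ∅
A ∩ B = ∅, so A and B are disjoint.

Yes, A and B are disjoint


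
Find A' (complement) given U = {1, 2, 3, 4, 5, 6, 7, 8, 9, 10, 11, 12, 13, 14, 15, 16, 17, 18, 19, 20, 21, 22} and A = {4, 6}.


Aᶜ = U \ A = elements in U but not in A
U = {1, 2, 3, 4, 5, 6, 7, 8, 9, 10, 11, 12, 13, 14, 15, 16, 17, 18, 19, 20, 21, 22}
A = {4, 6}
Aᶜ = {1, 2, 3, 5, 7, 8, 9, 10, 11, 12, 13, 14, 15, 16, 17, 18, 19, 20, 21, 22}

Aᶜ = {1, 2, 3, 5, 7, 8, 9, 10, 11, 12, 13, 14, 15, 16, 17, 18, 19, 20, 21, 22}


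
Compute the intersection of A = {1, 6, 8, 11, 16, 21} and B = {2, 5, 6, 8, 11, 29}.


A ∩ B = elements in both A and B
A = {1, 6, 8, 11, 16, 21}
B = {2, 5, 6, 8, 11, 29}
A ∩ B = {6, 8, 11}

A ∩ B = {6, 8, 11}


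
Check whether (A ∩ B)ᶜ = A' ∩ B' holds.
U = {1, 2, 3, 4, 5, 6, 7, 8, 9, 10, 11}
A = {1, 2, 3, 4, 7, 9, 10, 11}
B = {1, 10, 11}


LHS: A ∩ B = {1, 10, 11}
(A ∩ B)' = U \ (A ∩ B) = {2, 3, 4, 5, 6, 7, 8, 9}
A' = {5, 6, 8}, B' = {2, 3, 4, 5, 6, 7, 8, 9}
Claimed RHS: A' ∩ B' = {5, 6, 8}
Identity is INVALID: LHS = {2, 3, 4, 5, 6, 7, 8, 9} but the RHS claimed here equals {5, 6, 8}. The correct form is (A ∩ B)' = A' ∪ B'.

Identity is invalid: (A ∩ B)' = {2, 3, 4, 5, 6, 7, 8, 9} but A' ∩ B' = {5, 6, 8}. The correct De Morgan law is (A ∩ B)' = A' ∪ B'.


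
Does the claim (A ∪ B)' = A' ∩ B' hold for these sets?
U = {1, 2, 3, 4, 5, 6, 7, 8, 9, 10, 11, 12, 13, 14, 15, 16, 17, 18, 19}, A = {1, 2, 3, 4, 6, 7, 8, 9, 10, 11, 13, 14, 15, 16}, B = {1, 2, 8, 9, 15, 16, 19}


LHS: A ∪ B = {1, 2, 3, 4, 6, 7, 8, 9, 10, 11, 13, 14, 15, 16, 19}
(A ∪ B)' = U \ (A ∪ B) = {5, 12, 17, 18}
A' = {5, 12, 17, 18, 19}, B' = {3, 4, 5, 6, 7, 10, 11, 12, 13, 14, 17, 18}
Claimed RHS: A' ∩ B' = {5, 12, 17, 18}
Identity is VALID: LHS = RHS = {5, 12, 17, 18} ✓

Identity is valid. (A ∪ B)' = A' ∩ B' = {5, 12, 17, 18}


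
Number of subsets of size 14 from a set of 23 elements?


C(n,k) = n! / (k!(n-k)!)
C(23,14) = 23! / (14!9!)
= 817190

C(23,14) = 817190


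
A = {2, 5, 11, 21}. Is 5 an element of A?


A = {2, 5, 11, 21}
Checking if 5 is in A
5 is in A → True

5 ∈ A


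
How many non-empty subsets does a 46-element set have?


Total subsets = 2^n = 2^46 = 70368744177664
Non-empty subsets exclude the empty set: 2^n - 1
= 70368744177664 - 1
= 70368744177663

Number of non-empty subsets = 70368744177663


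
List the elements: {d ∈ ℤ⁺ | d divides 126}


Checking each candidate:
Condition: positive divisors of 126
Result = {1, 2, 3, 6, 7, 9, 14, 18, 21, 42, 63, 126}

{1, 2, 3, 6, 7, 9, 14, 18, 21, 42, 63, 126}


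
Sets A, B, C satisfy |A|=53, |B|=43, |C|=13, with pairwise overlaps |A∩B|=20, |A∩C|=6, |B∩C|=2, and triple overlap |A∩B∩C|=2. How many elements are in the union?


|A∪B∪C| = |A|+|B|+|C| - |A∩B|-|A∩C|-|B∩C| + |A∩B∩C|
= 53+43+13 - 20-6-2 + 2
= 109 - 28 + 2
= 83

|A ∪ B ∪ C| = 83


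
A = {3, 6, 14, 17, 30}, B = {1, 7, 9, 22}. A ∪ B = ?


A ∪ B = all elements in A or B (or both)
A = {3, 6, 14, 17, 30}
B = {1, 7, 9, 22}
A ∪ B = {1, 3, 6, 7, 9, 14, 17, 22, 30}

A ∪ B = {1, 3, 6, 7, 9, 14, 17, 22, 30}


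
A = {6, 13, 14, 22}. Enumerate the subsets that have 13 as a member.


A subset of A contains 13 iff the remaining 3 elements form any subset of A \ {13}.
Count: 2^(n-1) = 2^3 = 8
Subsets containing 13: {13}, {6, 13}, {13, 14}, {13, 22}, {6, 13, 14}, {6, 13, 22}, {13, 14, 22}, {6, 13, 14, 22}

Subsets containing 13 (8 total): {13}, {6, 13}, {13, 14}, {13, 22}, {6, 13, 14}, {6, 13, 22}, {13, 14, 22}, {6, 13, 14, 22}


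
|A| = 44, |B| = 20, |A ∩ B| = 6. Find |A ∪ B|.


|A ∪ B| = |A| + |B| - |A ∩ B|
= 44 + 20 - 6
= 58

|A ∪ B| = 58


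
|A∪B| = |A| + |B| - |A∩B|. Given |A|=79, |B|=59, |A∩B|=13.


|A ∪ B| = |A| + |B| - |A ∩ B|
= 79 + 59 - 13
= 125

|A ∪ B| = 125


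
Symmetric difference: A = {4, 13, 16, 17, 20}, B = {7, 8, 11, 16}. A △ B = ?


A △ B = (A \ B) ∪ (B \ A) = elements in exactly one of A or B
A \ B = {4, 13, 17, 20}
B \ A = {7, 8, 11}
A △ B = {4, 7, 8, 11, 13, 17, 20}

A △ B = {4, 7, 8, 11, 13, 17, 20}


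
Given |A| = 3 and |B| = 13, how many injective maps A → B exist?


An injection sends each of |A| = 3 inputs to a distinct output in B.
# injections = |B|·(|B|-1)·…·(|B|-|A|+1) = 13! / (13 - 3)!
= 13 × 12 × 11
= 1716

Number of injections = 1716


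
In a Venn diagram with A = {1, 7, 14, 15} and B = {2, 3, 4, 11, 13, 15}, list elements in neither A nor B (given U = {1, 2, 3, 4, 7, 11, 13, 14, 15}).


A = {1, 7, 14, 15}
B = {2, 3, 4, 11, 13, 15}
Region: in neither A nor B (given U = {1, 2, 3, 4, 7, 11, 13, 14, 15})
Elements: ∅

Elements in neither A nor B (given U = {1, 2, 3, 4, 7, 11, 13, 14, 15}): ∅


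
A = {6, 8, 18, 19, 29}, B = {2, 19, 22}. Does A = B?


Two sets are equal iff they have exactly the same elements.
A = {6, 8, 18, 19, 29}
B = {2, 19, 22}
Differences: {2, 6, 8, 18, 22, 29}
A ≠ B

No, A ≠ B


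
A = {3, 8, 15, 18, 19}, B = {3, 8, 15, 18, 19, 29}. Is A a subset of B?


A ⊆ B means every element of A is in B.
All elements of A are in B.
So A ⊆ B.

Yes, A ⊆ B


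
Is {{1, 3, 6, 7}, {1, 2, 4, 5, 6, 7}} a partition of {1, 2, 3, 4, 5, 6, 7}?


A partition requires: (1) non-empty parts, (2) pairwise disjoint, (3) union = U
Parts: {1, 3, 6, 7}, {1, 2, 4, 5, 6, 7}
Union of parts: {1, 2, 3, 4, 5, 6, 7}
U = {1, 2, 3, 4, 5, 6, 7}
All non-empty? True
Pairwise disjoint? False
Covers U? True

No, not a valid partition


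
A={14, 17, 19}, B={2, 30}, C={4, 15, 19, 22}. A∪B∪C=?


A ∪ B = {2, 14, 17, 19, 30}
(A ∪ B) ∪ C = {2, 4, 14, 15, 17, 19, 22, 30}

A ∪ B ∪ C = {2, 4, 14, 15, 17, 19, 22, 30}


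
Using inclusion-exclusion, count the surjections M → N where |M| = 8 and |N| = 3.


n = |M| = 8, k = |N| = 3. Surjections via inclusion-exclusion:
S(n,k) = Σ(-1)^i × C(k,i) × (k-i)^n, i=0 to k
i=0: (-1)^0×C(3,0)×3^8 = 6561
i=1: (-1)^1×C(3,1)×2^8 = -768
i=2: (-1)^2×C(3,2)×1^8 = 3
i=3: (-1)^3×C(3,3)×0^8 = 0
Total = 5796

Number of surjections = 5796


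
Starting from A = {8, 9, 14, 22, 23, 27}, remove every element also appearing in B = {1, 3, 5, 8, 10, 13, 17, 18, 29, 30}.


A \ B = elements in A but not in B
A = {8, 9, 14, 22, 23, 27}
B = {1, 3, 5, 8, 10, 13, 17, 18, 29, 30}
Remove from A any elements in B
A \ B = {9, 14, 22, 23, 27}

A \ B = {9, 14, 22, 23, 27}


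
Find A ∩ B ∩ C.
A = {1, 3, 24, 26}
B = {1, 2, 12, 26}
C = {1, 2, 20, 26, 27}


A ∩ B = {1, 26}
(A ∩ B) ∩ C = {1, 26}

A ∩ B ∩ C = {1, 26}


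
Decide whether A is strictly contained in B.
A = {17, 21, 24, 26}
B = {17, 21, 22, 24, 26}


A ⊂ B requires: A ⊆ B AND A ≠ B.
A ⊆ B? Yes
A = B? No
A ⊂ B: Yes (A is a proper subset of B)

Yes, A ⊂ B


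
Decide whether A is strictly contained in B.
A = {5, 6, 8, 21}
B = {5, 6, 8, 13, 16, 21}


A ⊂ B requires: A ⊆ B AND A ≠ B.
A ⊆ B? Yes
A = B? No
A ⊂ B: Yes (A is a proper subset of B)

Yes, A ⊂ B


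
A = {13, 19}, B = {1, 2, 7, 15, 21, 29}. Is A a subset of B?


A ⊆ B means every element of A is in B.
Elements in A not in B: {13, 19}
So A ⊄ B.

No, A ⊄ B


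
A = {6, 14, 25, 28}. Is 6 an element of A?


A = {6, 14, 25, 28}
Checking if 6 is in A
6 is in A → True

6 ∈ A


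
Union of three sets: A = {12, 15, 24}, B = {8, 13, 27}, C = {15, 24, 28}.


A ∪ B = {8, 12, 13, 15, 24, 27}
(A ∪ B) ∪ C = {8, 12, 13, 15, 24, 27, 28}

A ∪ B ∪ C = {8, 12, 13, 15, 24, 27, 28}


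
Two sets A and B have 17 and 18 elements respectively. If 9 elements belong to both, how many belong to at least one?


|A ∪ B| = |A| + |B| - |A ∩ B|
= 17 + 18 - 9
= 26

|A ∪ B| = 26


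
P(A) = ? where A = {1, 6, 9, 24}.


|A| = 4, so |P(A)| = 2^4 = 16
Enumerate subsets by cardinality (0 to 4):
∅, {1}, {6}, {9}, {24}, {1, 6}, {1, 9}, {1, 24}, {6, 9}, {6, 24}, {9, 24}, {1, 6, 9}, {1, 6, 24}, {1, 9, 24}, {6, 9, 24}, {1, 6, 9, 24}

P(A) has 16 subsets: ∅, {1}, {6}, {9}, {24}, {1, 6}, {1, 9}, {1, 24}, {6, 9}, {6, 24}, {9, 24}, {1, 6, 9}, {1, 6, 24}, {1, 9, 24}, {6, 9, 24}, {1, 6, 9, 24}


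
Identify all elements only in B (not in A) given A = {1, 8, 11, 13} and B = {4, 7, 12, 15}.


A = {1, 8, 11, 13}
B = {4, 7, 12, 15}
Region: only in B (not in A)
Elements: {4, 7, 12, 15}

Elements only in B (not in A): {4, 7, 12, 15}


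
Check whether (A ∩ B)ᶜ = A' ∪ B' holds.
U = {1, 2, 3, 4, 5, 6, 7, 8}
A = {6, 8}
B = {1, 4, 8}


LHS: A ∩ B = {8}
(A ∩ B)' = U \ (A ∩ B) = {1, 2, 3, 4, 5, 6, 7}
A' = {1, 2, 3, 4, 5, 7}, B' = {2, 3, 5, 6, 7}
Claimed RHS: A' ∪ B' = {1, 2, 3, 4, 5, 6, 7}
Identity is VALID: LHS = RHS = {1, 2, 3, 4, 5, 6, 7} ✓

Identity is valid. (A ∩ B)' = A' ∪ B' = {1, 2, 3, 4, 5, 6, 7}


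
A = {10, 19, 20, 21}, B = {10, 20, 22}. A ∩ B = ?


A ∩ B = elements in both A and B
A = {10, 19, 20, 21}
B = {10, 20, 22}
A ∩ B = {10, 20}

A ∩ B = {10, 20}


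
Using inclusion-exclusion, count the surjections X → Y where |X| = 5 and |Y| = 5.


n = |X| = 5, k = |Y| = 5. Surjections via inclusion-exclusion:
S(n,k) = Σ(-1)^i × C(k,i) × (k-i)^n, i=0 to k
i=0: (-1)^0×C(5,0)×5^5 = 3125
i=1: (-1)^1×C(5,1)×4^5 = -5120
i=2: (-1)^2×C(5,2)×3^5 = 2430
i=3: (-1)^3×C(5,3)×2^5 = -320
i=4: (-1)^4×C(5,4)×1^5 = 5
i=5: (-1)^5×C(5,5)×0^5 = 0
Total = 120

Number of surjections = 120


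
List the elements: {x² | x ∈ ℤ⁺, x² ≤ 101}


Checking each candidate:
Condition: positive perfect squares ≤ 101
Result = {1, 4, 9, 16, 25, 36, 49, 64, 81, 100}

{1, 4, 9, 16, 25, 36, 49, 64, 81, 100}


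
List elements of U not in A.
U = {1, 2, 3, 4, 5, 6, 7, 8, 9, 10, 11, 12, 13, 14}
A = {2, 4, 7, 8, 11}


Aᶜ = U \ A = elements in U but not in A
U = {1, 2, 3, 4, 5, 6, 7, 8, 9, 10, 11, 12, 13, 14}
A = {2, 4, 7, 8, 11}
Aᶜ = {1, 3, 5, 6, 9, 10, 12, 13, 14}

Aᶜ = {1, 3, 5, 6, 9, 10, 12, 13, 14}


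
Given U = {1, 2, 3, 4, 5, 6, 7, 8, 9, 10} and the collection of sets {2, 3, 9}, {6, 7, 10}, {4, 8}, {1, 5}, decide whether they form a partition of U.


A partition requires: (1) non-empty parts, (2) pairwise disjoint, (3) union = U
Parts: {2, 3, 9}, {6, 7, 10}, {4, 8}, {1, 5}
Union of parts: {1, 2, 3, 4, 5, 6, 7, 8, 9, 10}
U = {1, 2, 3, 4, 5, 6, 7, 8, 9, 10}
All non-empty? True
Pairwise disjoint? True
Covers U? True

Yes, valid partition


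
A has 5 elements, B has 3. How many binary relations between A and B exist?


A relation from A to B is any subset of A × B.
|A × B| = 5 × 3 = 15
# relations = 2^|A × B| = 2^15 = 32768

Number of relations = 32768


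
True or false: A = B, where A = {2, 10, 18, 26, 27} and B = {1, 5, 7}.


Two sets are equal iff they have exactly the same elements.
A = {2, 10, 18, 26, 27}
B = {1, 5, 7}
Differences: {1, 2, 5, 7, 10, 18, 26, 27}
A ≠ B

No, A ≠ B


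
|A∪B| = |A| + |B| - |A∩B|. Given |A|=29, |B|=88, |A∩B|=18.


|A ∪ B| = |A| + |B| - |A ∩ B|
= 29 + 88 - 18
= 99

|A ∪ B| = 99


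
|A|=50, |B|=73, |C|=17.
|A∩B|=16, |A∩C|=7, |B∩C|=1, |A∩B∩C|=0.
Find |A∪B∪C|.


|A∪B∪C| = |A|+|B|+|C| - |A∩B|-|A∩C|-|B∩C| + |A∩B∩C|
= 50+73+17 - 16-7-1 + 0
= 140 - 24 + 0
= 116

|A ∪ B ∪ C| = 116


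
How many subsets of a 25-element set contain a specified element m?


Subsets of A containing m correspond to subsets of A \ {m}, which has 24 elements.
Count = 2^(n-1) = 2^24
= 16777216

Number of subsets containing m = 16777216


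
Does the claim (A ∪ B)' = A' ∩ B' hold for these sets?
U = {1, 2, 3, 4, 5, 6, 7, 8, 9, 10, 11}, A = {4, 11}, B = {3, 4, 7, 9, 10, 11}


LHS: A ∪ B = {3, 4, 7, 9, 10, 11}
(A ∪ B)' = U \ (A ∪ B) = {1, 2, 5, 6, 8}
A' = {1, 2, 3, 5, 6, 7, 8, 9, 10}, B' = {1, 2, 5, 6, 8}
Claimed RHS: A' ∩ B' = {1, 2, 5, 6, 8}
Identity is VALID: LHS = RHS = {1, 2, 5, 6, 8} ✓

Identity is valid. (A ∪ B)' = A' ∩ B' = {1, 2, 5, 6, 8}


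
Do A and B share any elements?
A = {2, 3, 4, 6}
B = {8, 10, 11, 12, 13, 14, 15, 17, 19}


Disjoint means A ∩ B = ∅.
A ∩ B = ∅
A ∩ B = ∅, so A and B are disjoint.

No — A and B share no elements (A ∩ B = ∅), so they are disjoint


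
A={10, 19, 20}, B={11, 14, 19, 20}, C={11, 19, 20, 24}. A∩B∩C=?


A ∩ B = {19, 20}
(A ∩ B) ∩ C = {19, 20}

A ∩ B ∩ C = {19, 20}


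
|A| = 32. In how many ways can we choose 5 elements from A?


C(n,k) = n! / (k!(n-k)!)
C(32,5) = 32! / (5!27!)
= 201376

C(32,5) = 201376


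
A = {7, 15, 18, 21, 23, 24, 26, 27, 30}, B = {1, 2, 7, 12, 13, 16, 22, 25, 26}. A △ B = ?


A △ B = (A \ B) ∪ (B \ A) = elements in exactly one of A or B
A \ B = {15, 18, 21, 23, 24, 27, 30}
B \ A = {1, 2, 12, 13, 16, 22, 25}
A △ B = {1, 2, 12, 13, 15, 16, 18, 21, 22, 23, 24, 25, 27, 30}

A △ B = {1, 2, 12, 13, 15, 16, 18, 21, 22, 23, 24, 25, 27, 30}


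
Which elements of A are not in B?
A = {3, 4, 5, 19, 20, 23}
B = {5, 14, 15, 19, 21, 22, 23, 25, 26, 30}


A \ B = elements in A but not in B
A = {3, 4, 5, 19, 20, 23}
B = {5, 14, 15, 19, 21, 22, 23, 25, 26, 30}
Remove from A any elements in B
A \ B = {3, 4, 20}

A \ B = {3, 4, 20}


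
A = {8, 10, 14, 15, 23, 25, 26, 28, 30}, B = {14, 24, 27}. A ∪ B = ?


A ∪ B = all elements in A or B (or both)
A = {8, 10, 14, 15, 23, 25, 26, 28, 30}
B = {14, 24, 27}
A ∪ B = {8, 10, 14, 15, 23, 24, 25, 26, 27, 28, 30}

A ∪ B = {8, 10, 14, 15, 23, 24, 25, 26, 27, 28, 30}


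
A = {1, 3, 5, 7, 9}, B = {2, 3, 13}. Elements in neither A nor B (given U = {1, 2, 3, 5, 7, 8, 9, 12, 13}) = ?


A = {1, 3, 5, 7, 9}
B = {2, 3, 13}
Region: in neither A nor B (given U = {1, 2, 3, 5, 7, 8, 9, 12, 13})
Elements: {8, 12}

Elements in neither A nor B (given U = {1, 2, 3, 5, 7, 8, 9, 12, 13}): {8, 12}


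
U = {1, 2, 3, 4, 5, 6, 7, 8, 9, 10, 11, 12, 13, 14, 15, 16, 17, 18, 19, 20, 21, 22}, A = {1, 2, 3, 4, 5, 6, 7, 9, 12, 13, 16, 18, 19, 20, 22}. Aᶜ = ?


Aᶜ = U \ A = elements in U but not in A
U = {1, 2, 3, 4, 5, 6, 7, 8, 9, 10, 11, 12, 13, 14, 15, 16, 17, 18, 19, 20, 21, 22}
A = {1, 2, 3, 4, 5, 6, 7, 9, 12, 13, 16, 18, 19, 20, 22}
Aᶜ = {8, 10, 11, 14, 15, 17, 21}

Aᶜ = {8, 10, 11, 14, 15, 17, 21}


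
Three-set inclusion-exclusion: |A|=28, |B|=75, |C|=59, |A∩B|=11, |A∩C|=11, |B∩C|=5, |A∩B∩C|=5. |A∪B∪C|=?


|A∪B∪C| = |A|+|B|+|C| - |A∩B|-|A∩C|-|B∩C| + |A∩B∩C|
= 28+75+59 - 11-11-5 + 5
= 162 - 27 + 5
= 140

|A ∪ B ∪ C| = 140


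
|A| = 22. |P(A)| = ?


Number of subsets = 2^n
= 2^22
= 4194304

|P(A)| = 4194304


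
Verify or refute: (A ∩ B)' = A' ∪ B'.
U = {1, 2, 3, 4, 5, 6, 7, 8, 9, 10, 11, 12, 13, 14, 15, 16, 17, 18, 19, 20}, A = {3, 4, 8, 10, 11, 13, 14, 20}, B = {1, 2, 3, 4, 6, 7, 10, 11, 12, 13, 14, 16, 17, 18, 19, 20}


LHS: A ∩ B = {3, 4, 10, 11, 13, 14, 20}
(A ∩ B)' = U \ (A ∩ B) = {1, 2, 5, 6, 7, 8, 9, 12, 15, 16, 17, 18, 19}
A' = {1, 2, 5, 6, 7, 9, 12, 15, 16, 17, 18, 19}, B' = {5, 8, 9, 15}
Claimed RHS: A' ∪ B' = {1, 2, 5, 6, 7, 8, 9, 12, 15, 16, 17, 18, 19}
Identity is VALID: LHS = RHS = {1, 2, 5, 6, 7, 8, 9, 12, 15, 16, 17, 18, 19} ✓

Identity is valid. (A ∩ B)' = A' ∪ B' = {1, 2, 5, 6, 7, 8, 9, 12, 15, 16, 17, 18, 19}


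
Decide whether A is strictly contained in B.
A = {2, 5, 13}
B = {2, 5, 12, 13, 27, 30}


A ⊂ B requires: A ⊆ B AND A ≠ B.
A ⊆ B? Yes
A = B? No
A ⊂ B: Yes (A is a proper subset of B)

Yes, A ⊂ B


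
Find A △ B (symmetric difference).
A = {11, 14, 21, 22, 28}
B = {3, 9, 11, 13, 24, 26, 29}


A △ B = (A \ B) ∪ (B \ A) = elements in exactly one of A or B
A \ B = {14, 21, 22, 28}
B \ A = {3, 9, 13, 24, 26, 29}
A △ B = {3, 9, 13, 14, 21, 22, 24, 26, 28, 29}

A △ B = {3, 9, 13, 14, 21, 22, 24, 26, 28, 29}


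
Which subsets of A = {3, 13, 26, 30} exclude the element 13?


A subset of A that omits 13 is a subset of A \ {13}, so there are 2^(n-1) = 2^3 = 8 of them.
Subsets excluding 13: ∅, {3}, {26}, {30}, {3, 26}, {3, 30}, {26, 30}, {3, 26, 30}

Subsets excluding 13 (8 total): ∅, {3}, {26}, {30}, {3, 26}, {3, 30}, {26, 30}, {3, 26, 30}


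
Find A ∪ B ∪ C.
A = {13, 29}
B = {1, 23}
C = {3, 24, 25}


A ∪ B = {1, 13, 23, 29}
(A ∪ B) ∪ C = {1, 3, 13, 23, 24, 25, 29}

A ∪ B ∪ C = {1, 3, 13, 23, 24, 25, 29}


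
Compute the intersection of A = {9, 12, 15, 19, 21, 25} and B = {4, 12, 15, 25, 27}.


A ∩ B = elements in both A and B
A = {9, 12, 15, 19, 21, 25}
B = {4, 12, 15, 25, 27}
A ∩ B = {12, 15, 25}

A ∩ B = {12, 15, 25}


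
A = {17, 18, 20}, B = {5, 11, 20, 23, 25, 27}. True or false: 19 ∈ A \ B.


A = {17, 18, 20}, B = {5, 11, 20, 23, 25, 27}
A \ B = elements in A but not in B
A \ B = {17, 18}
Checking if 19 ∈ A \ B
19 is not in A \ B → False

19 ∉ A \ B


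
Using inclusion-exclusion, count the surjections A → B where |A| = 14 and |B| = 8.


n = |A| = 14, k = |B| = 8. Surjections via inclusion-exclusion:
S(n,k) = Σ(-1)^i × C(k,i) × (k-i)^n, i=0 to k
i=0: (-1)^0×C(8,0)×8^14 = 4398046511104
i=1: (-1)^1×C(8,1)×7^14 = -5425784582792
i=2: (-1)^2×C(8,2)×6^14 = 2194196594688
i=3: (-1)^3×C(8,3)×5^14 = -341796875000
i=4: (-1)^4×C(8,4)×4^14 = 18790481920
i=5: (-1)^5×C(8,5)×3^14 = -267846264
i=6: (-1)^6×C(8,6)×2^14 = 458752
i=7: (-1)^7×C(8,7)×1^14 = -8
i=8: (-1)^8×C(8,8)×0^14 = 0
Total = 843184742400

Number of surjections = 843184742400


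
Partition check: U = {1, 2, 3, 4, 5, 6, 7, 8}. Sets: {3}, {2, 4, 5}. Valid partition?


A partition requires: (1) non-empty parts, (2) pairwise disjoint, (3) union = U
Parts: {3}, {2, 4, 5}
Union of parts: {2, 3, 4, 5}
U = {1, 2, 3, 4, 5, 6, 7, 8}
All non-empty? True
Pairwise disjoint? True
Covers U? False

No, not a valid partition


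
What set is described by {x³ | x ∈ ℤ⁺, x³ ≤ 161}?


Checking each candidate:
Condition: positive perfect cubes ≤ 161
Result = {1, 8, 27, 64, 125}

{1, 8, 27, 64, 125}


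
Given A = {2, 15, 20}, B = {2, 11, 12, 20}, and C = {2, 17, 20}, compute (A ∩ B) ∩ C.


A ∩ B = {2, 20}
(A ∩ B) ∩ C = {2, 20}

A ∩ B ∩ C = {2, 20}
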